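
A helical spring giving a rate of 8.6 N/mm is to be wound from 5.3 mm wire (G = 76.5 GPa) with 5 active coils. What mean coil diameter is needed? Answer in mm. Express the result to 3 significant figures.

D = (Gd⁴/(8N_a·k))^(1/3) = (76.5×10³·5.3⁴/(8·5·8.6))^(1/3)
  = (175471)^(1/3) = 55.9846 mm

56.0 mm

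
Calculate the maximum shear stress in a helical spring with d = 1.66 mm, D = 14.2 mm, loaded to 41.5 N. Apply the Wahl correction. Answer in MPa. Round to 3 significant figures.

Spring index C = D/d = 14.2/1.66 = 8.5542
K_W = (4C−1)/(4C−4) + 0.615/C = 33.217/30.217 + 0.0719 = 1.1712
τ₀ = 8FD/(πd³) = 8·41.5·14.2/(π·1.66³) = 4714.4/14.371 = 328.06 MPa
τ_max = K·τ₀ = 1.1712 × 328.06 = 384.22 MPa

384 MPa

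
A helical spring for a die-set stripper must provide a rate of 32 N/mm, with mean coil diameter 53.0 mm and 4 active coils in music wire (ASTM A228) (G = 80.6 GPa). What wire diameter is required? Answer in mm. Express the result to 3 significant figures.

d = (8D³N_a·k / G)^(1/4) = (8·53.0³·4·32 / (80.6×10³))^0.25
  = (1891.4)^0.25 = 6.5947 mm

6.59 mm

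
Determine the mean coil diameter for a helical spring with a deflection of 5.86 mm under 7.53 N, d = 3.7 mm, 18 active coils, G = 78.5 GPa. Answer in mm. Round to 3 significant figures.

Required rate k = F/δ = 7.53/5.86 = 1.285 N/mm
D = (Gd⁴/(8N_a·k))^(1/3) = (78.5×10³·3.7⁴/(8·18·1.285))^(1/3)
  = (79509.1)^(1/3) = 43.0004 mm

43.0 mm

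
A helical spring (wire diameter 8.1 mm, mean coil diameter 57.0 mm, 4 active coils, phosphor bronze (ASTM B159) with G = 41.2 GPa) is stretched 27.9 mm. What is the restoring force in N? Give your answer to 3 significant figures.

k = Gd⁴/(8D³N_a) = (41.2×10³)(8.1⁴)/(8·57.0³·4) = 29.927 N/mm
F = k·δ = 29.927 × 27.9 = 834.96 N

835 N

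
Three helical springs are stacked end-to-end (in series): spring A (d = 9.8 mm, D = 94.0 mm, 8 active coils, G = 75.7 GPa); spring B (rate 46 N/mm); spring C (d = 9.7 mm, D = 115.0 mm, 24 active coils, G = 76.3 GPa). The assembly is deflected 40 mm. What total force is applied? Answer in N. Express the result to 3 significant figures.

k_A = Gd⁴/(8D³N_a) = (75.7×10³)(9.8⁴)/(8·94.0³·8) = 13.135 N/mm
k_C = Gd⁴/(8D³N_a) = (76.3×10³)(9.7⁴)/(8·115.0³·24) = 2.3132 N/mm
Series: 1/k_eq = 1/13.135 + 1/46 + 1/2.3132 = 0.53017; k_eq = 1.8862 N/mm
F = k_eq·δ = 1.8862·40 = 75.448 N

75.4 N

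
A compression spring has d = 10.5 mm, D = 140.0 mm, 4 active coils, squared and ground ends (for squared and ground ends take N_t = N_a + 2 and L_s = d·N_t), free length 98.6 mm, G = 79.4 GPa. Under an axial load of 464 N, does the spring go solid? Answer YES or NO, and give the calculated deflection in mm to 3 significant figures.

k = Gd⁴/(8D³N_a) = (79.4×10³)(10.5⁴)/(8·140.0³·4) = 10.991 N/mm
N_t = 6; L_s = 10.5·6 = 63 mm; δ_solid = L₀ − L_s = 98.6 − 63 = 35.6 mm
δ = F/k = 464/10.991 = 42.216 mm
δ ≥ δ_solid → spring goes solid

YES, δ = 42.2 mm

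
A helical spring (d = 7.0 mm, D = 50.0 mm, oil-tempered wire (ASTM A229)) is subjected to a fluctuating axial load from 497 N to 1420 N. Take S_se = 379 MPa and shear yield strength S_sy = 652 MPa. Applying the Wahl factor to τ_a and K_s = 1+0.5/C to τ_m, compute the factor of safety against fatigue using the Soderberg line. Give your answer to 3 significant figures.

0.885

C = D/d = 50.0/7.0 = 7.1429; K_W = (4C−1)/(4C−4)+0.615/C = 1.2082; K_s = 1+0.5/C = 1.0700
F_a = (F_max−F_min)/2 = 461.5 N; F_m = (F_max+F_min)/2 = 958.5 N
τ_a = K_W·8F_aD/(πd³) = 1.2082 × 171.31 = 206.98 MPa
τ_m = K_s·8F_mD/(πd³) = 1.0700 × 355.8 = 380.71 MPa
Soderberg: 1/n_f = τ_a/S_se + τ_m/S_sy = 206.98/379 + 380.71/652 = 0.54612 + 0.58391 = 1.13
n_f = 1/1.13 = 0.8849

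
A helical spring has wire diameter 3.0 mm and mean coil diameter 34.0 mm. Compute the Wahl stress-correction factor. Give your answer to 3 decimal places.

C = D/d = 34.0/3.0 = 11.3333
K_W = (4C−1)/(4C−4) + 0.615/C = 44.333/41.333 + 0.0543 = 1.1268

1.127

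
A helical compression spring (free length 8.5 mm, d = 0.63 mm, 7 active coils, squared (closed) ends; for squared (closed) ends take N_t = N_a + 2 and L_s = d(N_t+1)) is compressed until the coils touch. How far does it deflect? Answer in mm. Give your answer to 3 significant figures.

N_t = 9; L_s = 0.63·10 = 6.3 mm
δ_solid = L₀ − L_s = 8.5 − 6.3 = 2.2 mm

2.20 mm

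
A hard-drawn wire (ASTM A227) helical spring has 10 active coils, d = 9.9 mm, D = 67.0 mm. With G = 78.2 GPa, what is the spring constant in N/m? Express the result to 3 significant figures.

k = Gd⁴/(8D³N_a) = (78.2×10³ × 9.9⁴) / (8 × 67.0³ × 10)
  = 7.51186e+08 / 2.4061e+07 = 31.22 N/mm = 31220 N/m

31200 N/m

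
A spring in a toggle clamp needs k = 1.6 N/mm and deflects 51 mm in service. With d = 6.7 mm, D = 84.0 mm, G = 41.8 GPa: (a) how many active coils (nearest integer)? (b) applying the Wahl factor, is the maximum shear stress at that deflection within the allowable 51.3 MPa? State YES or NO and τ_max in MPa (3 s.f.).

(a) 11 coils; (b) NO, τ_max = 65.3 MPa

N_a = Gd⁴/(8D³k) = (41.8×10³)(6.7⁴)/(8·84.0³·1.6) = 11.1 → N_a = 11
Actual rate k = Gd⁴/(8D³·11) = 1.6149 N/mm
Working load F = kδ = 1.6149·51 = 82.362 N
C = 84.0/6.7 = 12.5373; K_W = (4C−1)/(4C−4)+0.615/C = 1.1141
τ_max = K_W·8FD/(πd³) = 1.1141·58.576 = 65.257 MPa
τ_max > 51.3 MPa → exceeds allowable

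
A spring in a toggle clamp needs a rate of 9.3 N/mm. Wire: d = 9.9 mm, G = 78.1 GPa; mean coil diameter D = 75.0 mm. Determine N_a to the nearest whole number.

24

N_a = Gd⁴/(8D³k) = (78.1×10³ × 9.9⁴)/(8 × 75.0³ × 9.3)
    = 7.50225e+08 / 3.13875e+07 = 23.9 → 24 coils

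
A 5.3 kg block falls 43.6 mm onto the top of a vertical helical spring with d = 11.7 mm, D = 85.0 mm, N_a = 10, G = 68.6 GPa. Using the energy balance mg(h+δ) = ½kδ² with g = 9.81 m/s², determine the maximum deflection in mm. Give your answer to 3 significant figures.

k = Gd⁴/(8D³N_a) = (68.6×10³)(11.7⁴)/(8·85.0³·10) = 26.165 N/mm
W = mg = 5.3 × 9.81 = 51.993 N
½kδ² − Wδ − Wh = 0 → δ = (W + √(W² + 2kWh))/k
δ = (51.993 + √(2703.3 + 118627))/26.165 = (51.993 + 348.32)/26.165 = 15.3 mm

15.3 mm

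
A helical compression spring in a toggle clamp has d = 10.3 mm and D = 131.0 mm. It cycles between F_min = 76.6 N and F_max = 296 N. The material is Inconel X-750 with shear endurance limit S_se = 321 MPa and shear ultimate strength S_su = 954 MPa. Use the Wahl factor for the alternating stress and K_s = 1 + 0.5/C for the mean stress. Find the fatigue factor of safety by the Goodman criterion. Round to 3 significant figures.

5.62

C = D/d = 131.0/10.3 = 12.7184; K_W = (4C−1)/(4C−4)+0.615/C = 1.1124; K_s = 1+0.5/C = 1.0393
F_a = (F_max−F_min)/2 = 109.7 N; F_m = (F_max+F_min)/2 = 186.3 N
τ_a = K_W·8F_aD/(πd³) = 1.1124 × 33.489 = 37.252 MPa
τ_m = K_s·8F_mD/(πd³) = 1.0393 × 56.874 = 59.11 MPa
Goodman: 1/n_f = τ_a/S_se + τ_m/S_su = 37.252/321 + 59.11/954 = 0.11605 + 0.06196 = 0.17801
n_f = 1/0.17801 = 5.618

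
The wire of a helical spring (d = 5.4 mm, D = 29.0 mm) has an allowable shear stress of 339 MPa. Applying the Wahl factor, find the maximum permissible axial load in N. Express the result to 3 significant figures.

562 N

C = D/d = 29.0/5.4 = 5.3704
K_W = (4C−1)/(4C−4) + 0.615/C = 20.481/17.481 + 0.1145 = 1.2861
τ_max = K·8FD/(πd³) → F_max = τ_allow·πd³/(8DK)
F_max = 339·π·5.4³/(8·29.0·1.2861) = 1.677e+05/298.38 = 562.03 N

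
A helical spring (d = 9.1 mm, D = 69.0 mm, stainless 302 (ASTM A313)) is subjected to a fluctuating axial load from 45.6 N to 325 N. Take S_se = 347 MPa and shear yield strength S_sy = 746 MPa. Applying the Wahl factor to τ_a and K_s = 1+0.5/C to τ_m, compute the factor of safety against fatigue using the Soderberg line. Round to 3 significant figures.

C = D/d = 69.0/9.1 = 7.5824; K_W = (4C−1)/(4C−4)+0.615/C = 1.1950; K_s = 1+0.5/C = 1.0659
F_a = (F_max−F_min)/2 = 139.7 N; F_m = (F_max+F_min)/2 = 185.3 N
τ_a = K_W·8F_aD/(πd³) = 1.1950 × 32.573 = 38.927 MPa
τ_m = K_s·8F_mD/(πd³) = 1.0659 × 43.206 = 46.055 MPa
Soderberg: 1/n_f = τ_a/S_se + τ_m/S_sy = 38.927/347 + 46.055/746 = 0.11218 + 0.06174 = 0.17392
n_f = 1/0.17392 = 5.75

5.75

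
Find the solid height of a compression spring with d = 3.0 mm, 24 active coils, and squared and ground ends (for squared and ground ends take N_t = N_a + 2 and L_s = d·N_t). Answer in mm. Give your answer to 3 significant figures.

78.0 mm

squared and ground ends: N_t = N_a + 2 = 24 + 2 = 26
L_s = d·N_t = 3.0 × 26 = 78 mm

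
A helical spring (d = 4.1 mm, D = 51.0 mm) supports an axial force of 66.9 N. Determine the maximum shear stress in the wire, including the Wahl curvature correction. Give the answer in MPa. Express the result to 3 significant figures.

Spring index C = D/d = 51.0/4.1 = 12.4390
K_W = (4C−1)/(4C−4) + 0.615/C = 48.756/45.756 + 0.0494 = 1.1150
τ₀ = 8FD/(πd³) = 8·66.9·51.0/(π·4.1³) = 27295.2/216.52 = 126.06 MPa
τ_max = K·τ₀ = 1.1150 × 126.06 = 140.56 MPa

141 MPa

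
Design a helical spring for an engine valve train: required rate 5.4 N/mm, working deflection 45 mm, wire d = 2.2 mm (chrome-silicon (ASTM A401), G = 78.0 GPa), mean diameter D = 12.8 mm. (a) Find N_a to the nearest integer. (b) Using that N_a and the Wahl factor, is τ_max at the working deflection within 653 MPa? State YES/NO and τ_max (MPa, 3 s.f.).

(a) 20 coils; (b) NO, τ_max = 946 MPa

N_a = Gd⁴/(8D³k) = (78.0×10³)(2.2⁴)/(8·12.8³·5.4) = 20.17 → N_a = 20
Actual rate k = Gd⁴/(8D³·20) = 5.4455 N/mm
Working load F = kδ = 5.4455·45 = 245.05 N
C = 12.8/2.2 = 5.8182; K_W = (4C−1)/(4C−4)+0.615/C = 1.2614
τ_max = K_W·8FD/(πd³) = 1.2614·750.12 = 946.17 MPa
τ_max > 653 MPa → exceeds allowable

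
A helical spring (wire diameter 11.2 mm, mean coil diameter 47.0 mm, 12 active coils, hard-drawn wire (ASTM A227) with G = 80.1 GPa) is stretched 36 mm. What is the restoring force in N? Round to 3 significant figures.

4550 N

k = Gd⁴/(8D³N_a) = (80.1×10³)(11.2⁴)/(8·47.0³·12) = 126.46 N/mm
F = k·δ = 126.46 × 36 = 4552.4 N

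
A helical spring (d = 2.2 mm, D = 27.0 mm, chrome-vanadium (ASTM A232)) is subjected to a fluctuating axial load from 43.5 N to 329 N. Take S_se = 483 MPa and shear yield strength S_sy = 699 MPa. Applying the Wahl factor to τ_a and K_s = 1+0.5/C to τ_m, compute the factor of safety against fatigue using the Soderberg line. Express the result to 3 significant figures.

C = D/d = 27.0/2.2 = 12.2727; K_W = (4C−1)/(4C−4)+0.615/C = 1.1166; K_s = 1+0.5/C = 1.0407
F_a = (F_max−F_min)/2 = 142.75 N; F_m = (F_max+F_min)/2 = 186.25 N
τ_a = K_W·8F_aD/(πd³) = 1.1166 × 921.75 = 1029.3 MPa
τ_m = K_s·8F_mD/(πd³) = 1.0407 × 1202.6 = 1251.6 MPa
Soderberg: 1/n_f = τ_a/S_se + τ_m/S_sy = 1029.3/483 + 1251.6/699 = 2.13098 + 1.79060 = 3.9216
n_f = 1/3.9216 = 0.255

0.255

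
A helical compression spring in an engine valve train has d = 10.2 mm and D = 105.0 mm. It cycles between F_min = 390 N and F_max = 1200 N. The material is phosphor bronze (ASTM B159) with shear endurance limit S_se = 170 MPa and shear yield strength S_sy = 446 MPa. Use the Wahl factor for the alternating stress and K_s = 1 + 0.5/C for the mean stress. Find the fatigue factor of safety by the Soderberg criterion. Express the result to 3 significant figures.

0.865

C = D/d = 105.0/10.2 = 10.2941; K_W = (4C−1)/(4C−4)+0.615/C = 1.1404; K_s = 1+0.5/C = 1.0486
F_a = (F_max−F_min)/2 = 405 N; F_m = (F_max+F_min)/2 = 795 N
τ_a = K_W·8F_aD/(πd³) = 1.1404 × 102.04 = 116.37 MPa
τ_m = K_s·8F_mD/(πd³) = 1.0486 × 200.31 = 210.04 MPa
Soderberg: 1/n_f = τ_a/S_se + τ_m/S_sy = 116.37/170 + 210.04/446 = 0.68455 + 0.47093 = 1.1555
n_f = 1/1.1555 = 0.8654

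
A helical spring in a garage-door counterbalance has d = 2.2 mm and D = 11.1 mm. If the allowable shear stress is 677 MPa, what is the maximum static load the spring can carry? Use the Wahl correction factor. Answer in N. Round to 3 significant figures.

C = D/d = 11.1/2.2 = 5.0455
K_W = (4C−1)/(4C−4) + 0.615/C = 19.182/16.182 + 0.1219 = 1.3073
τ_max = K·8FD/(πd³) → F_max = τ_allow·πd³/(8DK)
F_max = 677·π·2.2³/(8·11.1·1.3073) = 22647/116.09 = 195.08 N

195 N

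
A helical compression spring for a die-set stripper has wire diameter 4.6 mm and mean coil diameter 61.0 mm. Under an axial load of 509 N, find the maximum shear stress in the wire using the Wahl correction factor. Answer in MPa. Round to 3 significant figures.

Spring index C = D/d = 61.0/4.6 = 13.2609
K_W = (4C−1)/(4C−4) + 0.615/C = 52.043/49.043 + 0.0464 = 1.1075
τ₀ = 8FD/(πd³) = 8·509·61.0/(π·4.6³) = 248392/305.79 = 812.3 MPa
τ_max = K·τ₀ = 1.1075 × 812.3 = 899.66 MPa

900 MPa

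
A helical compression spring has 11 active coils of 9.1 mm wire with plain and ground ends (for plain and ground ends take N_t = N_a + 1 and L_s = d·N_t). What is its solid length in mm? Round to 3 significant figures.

plain and ground ends: N_t = N_a + 1 = 11 + 1 = 12
L_s = d·N_t = 9.1 × 12 = 109.2 mm

109 mm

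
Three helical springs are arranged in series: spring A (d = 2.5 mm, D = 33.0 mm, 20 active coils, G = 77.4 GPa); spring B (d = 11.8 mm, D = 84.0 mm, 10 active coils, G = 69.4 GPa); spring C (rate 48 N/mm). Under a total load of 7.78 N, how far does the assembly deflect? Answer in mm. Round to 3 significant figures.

15.2 mm

k_A = Gd⁴/(8D³N_a) = (77.4×10³)(2.5⁴)/(8·33.0³·20) = 0.52582 N/mm
k_B = Gd⁴/(8D³N_a) = (69.4×10³)(11.8⁴)/(8·84.0³·10) = 28.377 N/mm
Series: 1/k_eq = 1/0.52582 + 1/28.377 + 1/48 = 1.9579; k_eq = 0.51076 N/mm
δ = F/k_eq = 7.78/0.51076 = 15.232 mm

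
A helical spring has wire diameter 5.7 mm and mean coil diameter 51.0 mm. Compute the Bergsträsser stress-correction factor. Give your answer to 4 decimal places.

1.1525

C = D/d = 51.0/5.7 = 8.9474
K_B = (4C+2)/(4C−3) = 37.789/32.789 = 1.1525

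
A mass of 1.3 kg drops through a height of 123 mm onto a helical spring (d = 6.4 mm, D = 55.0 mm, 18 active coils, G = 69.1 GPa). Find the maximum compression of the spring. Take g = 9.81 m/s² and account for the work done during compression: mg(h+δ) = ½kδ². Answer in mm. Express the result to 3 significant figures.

28.2 mm

k = Gd⁴/(8D³N_a) = (69.1×10³)(6.4⁴)/(8·55.0³·18) = 4.8389 N/mm
W = mg = 1.3 × 9.81 = 12.753 N
½kδ² − Wδ − Wh = 0 → δ = (W + √(W² + 2kWh))/k
δ = (12.753 + √(162.64 + 15180.8))/4.8389 = (12.753 + 123.87)/4.8389 = 28.234 mm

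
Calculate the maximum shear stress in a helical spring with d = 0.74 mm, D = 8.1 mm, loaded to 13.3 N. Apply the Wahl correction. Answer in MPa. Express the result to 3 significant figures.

Spring index C = D/d = 8.1/0.74 = 10.9459
K_W = (4C−1)/(4C−4) + 0.615/C = 42.784/39.784 + 0.0562 = 1.1316
τ₀ = 8FD/(πd³) = 8·13.3·8.1/(π·0.74³) = 861.84/1.273 = 676.99 MPa
τ_max = K·τ₀ = 1.1316 × 676.99 = 766.08 MPa

766 MPa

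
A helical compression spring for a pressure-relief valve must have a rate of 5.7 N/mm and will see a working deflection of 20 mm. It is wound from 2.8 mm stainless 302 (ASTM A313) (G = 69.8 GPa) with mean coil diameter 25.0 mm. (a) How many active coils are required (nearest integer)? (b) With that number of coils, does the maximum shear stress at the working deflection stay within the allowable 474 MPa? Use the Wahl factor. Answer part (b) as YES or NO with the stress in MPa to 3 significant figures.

(a) 6 coils; (b) YES, τ_max = 386 MPa

N_a = Gd⁴/(8D³k) = (69.8×10³)(2.8⁴)/(8·25.0³·5.7) = 6.021 → N_a = 6
Actual rate k = Gd⁴/(8D³·6) = 5.7204 N/mm
Working load F = kδ = 5.7204·20 = 114.41 N
C = 25.0/2.8 = 8.9286; K_W = (4C−1)/(4C−4)+0.615/C = 1.1635
τ_max = K_W·8FD/(πd³) = 1.1635·331.79 = 386.03 MPa
τ_max ≤ 474 MPa → acceptable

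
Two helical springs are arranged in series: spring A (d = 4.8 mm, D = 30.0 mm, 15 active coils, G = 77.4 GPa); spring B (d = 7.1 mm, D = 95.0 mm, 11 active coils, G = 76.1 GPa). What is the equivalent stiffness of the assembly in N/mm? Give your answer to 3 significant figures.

k_A = Gd⁴/(8D³N_a) = (77.4×10³)(4.8⁴)/(8·30.0³·15) = 12.681 N/mm
k_B = Gd⁴/(8D³N_a) = (76.1×10³)(7.1⁴)/(8·95.0³·11) = 2.5631 N/mm
Series: 1/k_eq = 1/12.681 + 1/2.5631 = 0.46901; k_eq = 2.1321 N/mm

2.13 N/mm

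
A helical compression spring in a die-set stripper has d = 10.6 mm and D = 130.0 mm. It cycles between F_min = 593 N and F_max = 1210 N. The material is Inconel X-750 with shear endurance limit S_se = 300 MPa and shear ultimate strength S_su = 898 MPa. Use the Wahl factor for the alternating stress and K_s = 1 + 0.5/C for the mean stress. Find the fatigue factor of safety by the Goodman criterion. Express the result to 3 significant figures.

1.64

C = D/d = 130.0/10.6 = 12.2642; K_W = (4C−1)/(4C−4)+0.615/C = 1.1167; K_s = 1+0.5/C = 1.0408
F_a = (F_max−F_min)/2 = 308.5 N; F_m = (F_max+F_min)/2 = 901.5 N
τ_a = K_W·8F_aD/(πd³) = 1.1167 × 85.747 = 95.757 MPa
τ_m = K_s·8F_mD/(πd³) = 1.0408 × 250.57 = 260.79 MPa
Goodman: 1/n_f = τ_a/S_se + τ_m/S_su = 95.757/300 + 260.79/898 = 0.31919 + 0.29041 = 0.6096
n_f = 1/0.6096 = 1.64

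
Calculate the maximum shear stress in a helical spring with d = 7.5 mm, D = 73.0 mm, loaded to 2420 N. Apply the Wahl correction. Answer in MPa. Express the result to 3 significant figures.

Spring index C = D/d = 73.0/7.5 = 9.7333
K_W = (4C−1)/(4C−4) + 0.615/C = 37.933/34.933 + 0.0632 = 1.1491
τ₀ = 8FD/(πd³) = 8·2420·73.0/(π·7.5³) = 1.41328e+06/1325.4 = 1066.3 MPa
τ_max = K·τ₀ = 1.1491 × 1066.3 = 1225.3 MPa

1230 MPa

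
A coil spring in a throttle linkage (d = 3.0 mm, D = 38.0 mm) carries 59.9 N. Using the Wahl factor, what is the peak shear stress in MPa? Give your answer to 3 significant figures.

239 MPa

Spring index C = D/d = 38.0/3.0 = 12.6667
K_W = (4C−1)/(4C−4) + 0.615/C = 49.667/46.667 + 0.0486 = 1.1128
τ₀ = 8FD/(πd³) = 8·59.9·38.0/(π·3.0³) = 18209.6/84.823 = 214.68 MPa
τ_max = K·τ₀ = 1.1128 × 214.68 = 238.9 MPa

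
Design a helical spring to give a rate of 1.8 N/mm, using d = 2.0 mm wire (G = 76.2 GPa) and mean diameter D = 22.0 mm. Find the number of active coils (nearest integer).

N_a = Gd⁴/(8D³k) = (76.2×10³ × 2.0⁴)/(8 × 22.0³ × 1.8)
    = 1.2192e+06 / 153331 = 7.951 → 8 coils

8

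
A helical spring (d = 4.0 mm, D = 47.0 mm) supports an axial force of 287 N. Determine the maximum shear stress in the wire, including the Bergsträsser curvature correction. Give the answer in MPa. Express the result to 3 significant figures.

598 MPa

Spring index C = D/d = 47.0/4.0 = 11.7500
K_B = (4C+2)/(4C−3) = 49.000/44.000 = 1.1136
τ₀ = 8FD/(πd³) = 8·287·47.0/(π·4.0³) = 107912/201.06 = 536.71 MPa
τ_max = K·τ₀ = 1.1136 × 536.71 = 597.7 MPa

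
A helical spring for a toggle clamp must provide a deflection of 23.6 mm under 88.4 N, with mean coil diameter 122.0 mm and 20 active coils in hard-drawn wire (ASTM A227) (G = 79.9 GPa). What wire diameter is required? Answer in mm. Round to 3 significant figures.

10.8 mm

Required rate k = F/δ = 88.4/23.6 = 3.7458 N/mm
d = (8D³N_a·k / G)^(1/4) = (8·122.0³·20·3.7458 / (79.9×10³))^0.25
  = (13620)^0.25 = 10.8031 mm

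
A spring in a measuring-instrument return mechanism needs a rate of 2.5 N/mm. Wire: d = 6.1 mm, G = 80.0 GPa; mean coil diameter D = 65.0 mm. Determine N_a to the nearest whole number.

20

N_a = Gd⁴/(8D³k) = (80.0×10³ × 6.1⁴)/(8 × 65.0³ × 2.5)
    = 1.10767e+08 / 5.4925e+06 = 20.17 → 20 coils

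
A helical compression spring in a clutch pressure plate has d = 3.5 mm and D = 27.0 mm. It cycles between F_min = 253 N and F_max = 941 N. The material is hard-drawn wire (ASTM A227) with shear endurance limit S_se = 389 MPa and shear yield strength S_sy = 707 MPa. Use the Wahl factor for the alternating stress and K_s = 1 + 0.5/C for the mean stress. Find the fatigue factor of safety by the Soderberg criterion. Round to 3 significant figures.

0.319

C = D/d = 27.0/3.5 = 7.7143; K_W = (4C−1)/(4C−4)+0.615/C = 1.1914; K_s = 1+0.5/C = 1.0648
F_a = (F_max−F_min)/2 = 344 N; F_m = (F_max+F_min)/2 = 597 N
τ_a = K_W·8F_aD/(πd³) = 1.1914 × 551.64 = 657.24 MPa
τ_m = K_s·8F_mD/(πd³) = 1.0648 × 957.36 = 1019.4 MPa
Soderberg: 1/n_f = τ_a/S_se + τ_m/S_sy = 657.24/389 + 1019.4/707 = 1.68957 + 1.44188 = 3.1314
n_f = 1/3.1314 = 0.3193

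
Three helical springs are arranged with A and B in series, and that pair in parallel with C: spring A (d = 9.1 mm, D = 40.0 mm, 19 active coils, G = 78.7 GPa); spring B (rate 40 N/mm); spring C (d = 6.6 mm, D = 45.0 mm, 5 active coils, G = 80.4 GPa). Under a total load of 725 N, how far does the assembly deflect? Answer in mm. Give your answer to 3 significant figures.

k_A = Gd⁴/(8D³N_a) = (78.7×10³)(9.1⁴)/(8·40.0³·19) = 55.477 N/mm
k_C = Gd⁴/(8D³N_a) = (80.4×10³)(6.6⁴)/(8·45.0³·5) = 41.854 N/mm
Springs A,B series: k_AB = 1/(1/55.477+1/40) = 23.242 N/mm; parallel with C: k_eq = 23.242+41.854 = 65.096 N/mm
δ = F/k_eq = 725/65.096 = 11.137 mm

11.1 mm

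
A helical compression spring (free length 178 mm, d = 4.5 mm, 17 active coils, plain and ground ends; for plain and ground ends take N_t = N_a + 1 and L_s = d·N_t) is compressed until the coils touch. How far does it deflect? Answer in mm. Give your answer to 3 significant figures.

N_t = 18; L_s = 4.5·18 = 81 mm
δ_solid = L₀ − L_s = 178 − 81 = 97 mm

97.0 mm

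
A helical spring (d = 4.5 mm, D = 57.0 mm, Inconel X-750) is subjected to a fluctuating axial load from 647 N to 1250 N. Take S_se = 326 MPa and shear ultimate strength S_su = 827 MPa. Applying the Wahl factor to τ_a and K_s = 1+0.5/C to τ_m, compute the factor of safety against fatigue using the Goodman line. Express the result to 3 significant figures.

C = D/d = 57.0/4.5 = 12.6667; K_W = (4C−1)/(4C−4)+0.615/C = 1.1128; K_s = 1+0.5/C = 1.0395
F_a = (F_max−F_min)/2 = 301.5 N; F_m = (F_max+F_min)/2 = 948.5 N
τ_a = K_W·8F_aD/(πd³) = 1.1128 × 480.25 = 534.44 MPa
τ_m = K_s·8F_mD/(πd³) = 1.0395 × 1510.8 = 1570.5 MPa
Goodman: 1/n_f = τ_a/S_se + τ_m/S_su = 534.44/326 + 1570.5/827 = 1.63938 + 1.89899 = 3.5384
n_f = 1/3.5384 = 0.2826

0.283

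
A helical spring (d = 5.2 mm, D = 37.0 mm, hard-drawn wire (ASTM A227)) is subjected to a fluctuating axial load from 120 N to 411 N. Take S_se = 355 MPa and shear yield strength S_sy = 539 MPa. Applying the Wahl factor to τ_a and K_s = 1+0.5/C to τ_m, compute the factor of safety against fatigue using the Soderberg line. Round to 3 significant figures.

1.46

C = D/d = 37.0/5.2 = 7.1154; K_W = (4C−1)/(4C−4)+0.615/C = 1.2091; K_s = 1+0.5/C = 1.0703
F_a = (F_max−F_min)/2 = 145.5 N; F_m = (F_max+F_min)/2 = 265.5 N
τ_a = K_W·8F_aD/(πd³) = 1.2091 × 97.498 = 117.88 MPa
τ_m = K_s·8F_mD/(πd³) = 1.0703 × 177.91 = 190.41 MPa
Soderberg: 1/n_f = τ_a/S_se + τ_m/S_sy = 117.88/355 + 190.41/539 = 0.33206 + 0.35327 = 0.68533
n_f = 1/0.68533 = 1.459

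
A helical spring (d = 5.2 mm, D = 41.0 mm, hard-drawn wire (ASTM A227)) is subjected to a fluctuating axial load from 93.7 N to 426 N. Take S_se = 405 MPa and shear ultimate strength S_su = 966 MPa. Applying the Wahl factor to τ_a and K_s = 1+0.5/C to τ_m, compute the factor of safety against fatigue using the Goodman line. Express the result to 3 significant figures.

C = D/d = 41.0/5.2 = 7.8846; K_W = (4C−1)/(4C−4)+0.615/C = 1.1869; K_s = 1+0.5/C = 1.0634
F_a = (F_max−F_min)/2 = 166.15 N; F_m = (F_max+F_min)/2 = 259.85 N
τ_a = K_W·8F_aD/(πd³) = 1.1869 × 123.37 = 146.43 MPa
τ_m = K_s·8F_mD/(πd³) = 1.0634 × 192.95 = 205.18 MPa
Goodman: 1/n_f = τ_a/S_se + τ_m/S_su = 146.43/405 + 205.18/966 = 0.36157 + 0.21240 = 0.57397
n_f = 1/0.57397 = 1.742

1.74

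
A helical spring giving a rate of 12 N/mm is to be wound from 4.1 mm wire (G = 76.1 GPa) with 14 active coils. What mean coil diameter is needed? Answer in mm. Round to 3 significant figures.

25.2 mm

D = (Gd⁴/(8N_a·k))^(1/3) = (76.1×10³·4.1⁴/(8·14·12))^(1/3)
  = (16000)^(1/3) = 25.1984 mm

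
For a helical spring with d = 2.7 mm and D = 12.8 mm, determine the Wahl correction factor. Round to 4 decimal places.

1.3302

C = D/d = 12.8/2.7 = 4.7407
K_W = (4C−1)/(4C−4) + 0.615/C = 17.963/14.963 + 0.1297 = 1.3302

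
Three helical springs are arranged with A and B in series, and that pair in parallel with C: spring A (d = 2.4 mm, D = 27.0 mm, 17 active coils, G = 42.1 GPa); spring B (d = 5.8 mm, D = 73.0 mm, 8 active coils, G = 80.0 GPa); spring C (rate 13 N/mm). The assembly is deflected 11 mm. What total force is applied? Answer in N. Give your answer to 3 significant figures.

148 N

k_A = Gd⁴/(8D³N_a) = (42.1×10³)(2.4⁴)/(8·27.0³·17) = 0.52179 N/mm
k_B = Gd⁴/(8D³N_a) = (80.0×10³)(5.8⁴)/(8·73.0³·8) = 3.6362 N/mm
Springs A,B series: k_AB = 1/(1/0.52179+1/3.6362) = 0.45631 N/mm; parallel with C: k_eq = 0.45631+13 = 13.456 N/mm
F = k_eq·δ = 13.456·11 = 148.02 N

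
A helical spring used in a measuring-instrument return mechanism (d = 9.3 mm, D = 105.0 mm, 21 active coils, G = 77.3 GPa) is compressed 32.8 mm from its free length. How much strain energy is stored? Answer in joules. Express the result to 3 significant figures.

k = Gd⁴/(8D³N_a) = (77.3×10³)(9.3⁴)/(8·105.0³·21) = 2.9733 N/mm
U = ½kδ² = 0.5 × 2.9733 × 32.8² = 1599.4 N·mm = 1.5994 J

1.60 J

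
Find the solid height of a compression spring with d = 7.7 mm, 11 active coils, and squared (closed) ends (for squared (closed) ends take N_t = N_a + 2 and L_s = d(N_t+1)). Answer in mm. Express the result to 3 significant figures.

squared (closed) ends: N_t = N_a + 2 = 11 + 2 = 13
L_s = d·(N_t+1) = 7.7 × 14 = 107.8 mm

108 mm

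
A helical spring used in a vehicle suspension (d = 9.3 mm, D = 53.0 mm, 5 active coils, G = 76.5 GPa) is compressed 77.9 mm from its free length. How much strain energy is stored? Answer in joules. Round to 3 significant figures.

k = Gd⁴/(8D³N_a) = (76.5×10³)(9.3⁴)/(8·53.0³·5) = 96.096 N/mm
U = ½kδ² = 0.5 × 96.096 × 77.9² = 2.9158e+05 N·mm = 291.58 J

292 J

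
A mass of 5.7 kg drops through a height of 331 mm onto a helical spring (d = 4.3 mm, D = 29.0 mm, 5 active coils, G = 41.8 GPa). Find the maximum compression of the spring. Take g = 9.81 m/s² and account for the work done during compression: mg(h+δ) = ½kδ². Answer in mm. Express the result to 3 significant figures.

54.2 mm

k = Gd⁴/(8D³N_a) = (41.8×10³)(4.3⁴)/(8·29.0³·5) = 14.649 N/mm
W = mg = 5.7 × 9.81 = 55.917 N
½kδ² − Wδ − Wh = 0 → δ = (W + √(W² + 2kWh))/k
δ = (55.917 + √(3126.7 + 542248))/14.649 = (55.917 + 738.49)/14.649 = 54.231 mm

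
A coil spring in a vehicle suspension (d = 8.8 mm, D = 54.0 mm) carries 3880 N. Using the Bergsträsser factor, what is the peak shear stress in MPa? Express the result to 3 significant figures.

965 MPa

Spring index C = D/d = 54.0/8.8 = 6.1364
K_B = (4C+2)/(4C−3) = 26.545/21.545 = 1.2321
τ₀ = 8FD/(πd³) = 8·3880·54.0/(π·8.8³) = 1.67616e+06/2140.9 = 782.92 MPa
τ_max = K·τ₀ = 1.2321 × 782.92 = 964.61 MPa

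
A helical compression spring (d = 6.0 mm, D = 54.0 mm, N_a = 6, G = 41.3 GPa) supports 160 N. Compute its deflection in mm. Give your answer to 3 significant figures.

k = Gd⁴/(8D³N_a) = (41.3×10³)(6.0⁴)/(8·54.0³·6) = 7.0816 N/mm
δ = F/k = 160 / 7.0816 = 22.594 mm

22.6 mm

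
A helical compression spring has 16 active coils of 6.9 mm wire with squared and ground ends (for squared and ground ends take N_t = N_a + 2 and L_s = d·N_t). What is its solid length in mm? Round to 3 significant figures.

124 mm

squared and ground ends: N_t = N_a + 2 = 16 + 2 = 18
L_s = d·N_t = 6.9 × 18 = 124.2 mm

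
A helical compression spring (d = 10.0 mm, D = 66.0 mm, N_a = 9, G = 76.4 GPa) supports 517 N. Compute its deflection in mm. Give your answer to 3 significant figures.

14.0 mm

k = Gd⁴/(8D³N_a) = (76.4×10³)(10.0⁴)/(8·66.0³·9) = 36.909 N/mm
δ = F/k = 517 / 36.909 = 14.008 mm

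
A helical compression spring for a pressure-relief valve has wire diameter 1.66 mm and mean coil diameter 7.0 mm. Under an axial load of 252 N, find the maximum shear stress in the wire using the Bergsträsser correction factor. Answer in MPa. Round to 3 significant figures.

1340 MPa

Spring index C = D/d = 7.0/1.66 = 4.2169
K_B = (4C+2)/(4C−3) = 18.867/13.867 = 1.3606
τ₀ = 8FD/(πd³) = 8·252·7.0/(π·1.66³) = 14112/14.371 = 982.01 MPa
τ_max = K·τ₀ = 1.3606 × 982.01 = 1336.1 MPa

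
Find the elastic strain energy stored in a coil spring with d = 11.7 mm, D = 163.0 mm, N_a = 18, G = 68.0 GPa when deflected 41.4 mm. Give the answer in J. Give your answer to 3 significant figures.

k = Gd⁴/(8D³N_a) = (68.0×10³)(11.7⁴)/(8·163.0³·18) = 2.0433 N/mm
U = ½kδ² = 0.5 × 2.0433 × 41.4² = 1751 N·mm = 1.751 J

1.75 J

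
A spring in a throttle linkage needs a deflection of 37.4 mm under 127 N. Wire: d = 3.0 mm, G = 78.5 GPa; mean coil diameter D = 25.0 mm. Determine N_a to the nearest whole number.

15

Required rate k = F/δ = 127/37.4 = 3.3957 N/mm
N_a = Gd⁴/(8D³k) = (78.5×10³ × 3.0⁴)/(8 × 25.0³ × 3.3957)
    = 6.3585e+06 / 424465 = 14.98 → 15 coils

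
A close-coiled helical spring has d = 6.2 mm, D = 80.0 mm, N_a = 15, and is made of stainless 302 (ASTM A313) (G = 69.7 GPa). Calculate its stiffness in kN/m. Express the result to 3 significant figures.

1.68 kN/m

k = Gd⁴/(8D³N_a) = (69.7×10³ × 6.2⁴) / (8 × 80.0³ × 15)
  = 1.02991e+08 / 6.144e+07 = 1.6763 N/mm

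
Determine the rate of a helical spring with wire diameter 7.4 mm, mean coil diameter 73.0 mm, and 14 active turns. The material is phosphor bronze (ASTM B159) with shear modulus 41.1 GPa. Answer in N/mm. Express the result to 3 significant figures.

k = Gd⁴/(8D³N_a) = (41.1×10³ × 7.4⁴) / (8 × 73.0³ × 14)
  = 1.23245e+08 / 4.35699e+07 = 2.8287 N/mm

2.83 N/mm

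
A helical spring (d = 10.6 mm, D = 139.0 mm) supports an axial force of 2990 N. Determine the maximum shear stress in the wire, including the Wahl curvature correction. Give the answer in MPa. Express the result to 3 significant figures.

985 MPa

Spring index C = D/d = 139.0/10.6 = 13.1132
K_W = (4C−1)/(4C−4) + 0.615/C = 51.453/48.453 + 0.0469 = 1.1088
τ₀ = 8FD/(πd³) = 8·2990·139.0/(π·10.6³) = 3.32488e+06/3741.7 = 888.6 MPa
τ_max = K·τ₀ = 1.1088 × 888.6 = 985.3 MPa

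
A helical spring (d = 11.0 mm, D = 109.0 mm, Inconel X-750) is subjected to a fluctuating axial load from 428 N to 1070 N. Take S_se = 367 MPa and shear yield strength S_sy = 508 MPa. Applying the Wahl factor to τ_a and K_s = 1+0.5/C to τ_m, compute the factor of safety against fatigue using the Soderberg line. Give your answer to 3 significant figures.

1.88

C = D/d = 109.0/11.0 = 9.9091; K_W = (4C−1)/(4C−4)+0.615/C = 1.1462; K_s = 1+0.5/C = 1.0505
F_a = (F_max−F_min)/2 = 321 N; F_m = (F_max+F_min)/2 = 749 N
τ_a = K_W·8F_aD/(πd³) = 1.1462 × 66.941 = 76.731 MPa
τ_m = K_s·8F_mD/(πd³) = 1.0505 × 156.2 = 164.08 MPa
Soderberg: 1/n_f = τ_a/S_se + τ_m/S_sy = 76.731/367 + 164.08/508 = 0.20908 + 0.32299 = 0.53206
n_f = 1/0.53206 = 1.879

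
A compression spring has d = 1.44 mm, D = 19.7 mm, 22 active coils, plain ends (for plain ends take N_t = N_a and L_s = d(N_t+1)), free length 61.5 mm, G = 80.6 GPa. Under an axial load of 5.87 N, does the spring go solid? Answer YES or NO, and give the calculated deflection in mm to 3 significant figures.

k = Gd⁴/(8D³N_a) = (80.6×10³)(1.44⁴)/(8·19.7³·22) = 0.25756 N/mm
N_t = 22; L_s = 1.44·23 = 33.12 mm; δ_solid = L₀ − L_s = 61.5 − 33.12 = 28.38 mm
δ = F/k = 5.87/0.25756 = 22.791 mm
δ < δ_solid → spring does not go solid

NO, δ = 22.8 mm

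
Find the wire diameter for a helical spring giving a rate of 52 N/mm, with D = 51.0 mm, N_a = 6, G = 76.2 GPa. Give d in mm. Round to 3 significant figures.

8.12 mm

d = (8D³N_a·k / G)^(1/4) = (8·51.0³·6·52 / (76.2×10³))^0.25
  = (4345.1)^0.25 = 8.1190 mm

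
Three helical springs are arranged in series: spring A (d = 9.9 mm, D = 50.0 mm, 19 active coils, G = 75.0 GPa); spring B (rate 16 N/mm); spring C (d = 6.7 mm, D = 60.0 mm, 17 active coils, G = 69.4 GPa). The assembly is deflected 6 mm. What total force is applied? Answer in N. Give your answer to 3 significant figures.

20.1 N

k_A = Gd⁴/(8D³N_a) = (75.0×10³)(9.9⁴)/(8·50.0³·19) = 37.918 N/mm
k_C = Gd⁴/(8D³N_a) = (69.4×10³)(6.7⁴)/(8·60.0³·17) = 4.7606 N/mm
Series: 1/k_eq = 1/37.918 + 1/16 + 1/4.7606 = 0.29893; k_eq = 3.3453 N/mm
F = k_eq·δ = 3.3453·6 = 20.072 N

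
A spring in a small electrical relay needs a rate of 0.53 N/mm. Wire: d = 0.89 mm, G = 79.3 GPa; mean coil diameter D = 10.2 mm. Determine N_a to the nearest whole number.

11

N_a = Gd⁴/(8D³k) = (79.3×10³ × 0.89⁴)/(8 × 10.2³ × 0.53)
    = 49754.6 / 4499.52 = 11.06 → 11 coils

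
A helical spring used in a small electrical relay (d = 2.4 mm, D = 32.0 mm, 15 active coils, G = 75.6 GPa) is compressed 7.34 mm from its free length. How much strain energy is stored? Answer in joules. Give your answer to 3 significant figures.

0.0172 J

k = Gd⁴/(8D³N_a) = (75.6×10³)(2.4⁴)/(8·32.0³·15) = 0.63787 N/mm
U = ½kδ² = 0.5 × 0.63787 × 7.34² = 17.183 N·mm = 0.017183 J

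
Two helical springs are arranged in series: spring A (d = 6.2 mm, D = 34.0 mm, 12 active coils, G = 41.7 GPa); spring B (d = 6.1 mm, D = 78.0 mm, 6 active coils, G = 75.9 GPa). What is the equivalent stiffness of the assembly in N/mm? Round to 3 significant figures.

k_A = Gd⁴/(8D³N_a) = (41.7×10³)(6.2⁴)/(8·34.0³·12) = 16.33 N/mm
k_B = Gd⁴/(8D³N_a) = (75.9×10³)(6.1⁴)/(8·78.0³·6) = 4.6136 N/mm
Series: 1/k_eq = 1/16.33 + 1/4.6136 = 0.27799; k_eq = 3.5973 N/mm

3.60 N/mm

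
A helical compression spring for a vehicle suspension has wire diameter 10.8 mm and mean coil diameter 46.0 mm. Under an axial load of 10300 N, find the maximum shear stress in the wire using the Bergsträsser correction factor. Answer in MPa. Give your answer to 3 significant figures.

1300 MPa

Spring index C = D/d = 46.0/10.8 = 4.2593
K_B = (4C+2)/(4C−3) = 19.037/14.037 = 1.3562
τ₀ = 8FD/(πd³) = 8·10300·46.0/(π·10.8³) = 3.7904e+06/3957.5 = 957.78 MPa
τ_max = K·τ₀ = 1.3562 × 957.78 = 1298.9 MPa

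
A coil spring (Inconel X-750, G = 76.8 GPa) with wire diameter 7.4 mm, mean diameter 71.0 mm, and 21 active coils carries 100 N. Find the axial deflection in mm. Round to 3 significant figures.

k = Gd⁴/(8D³N_a) = (76.8×10³)(7.4⁴)/(8·71.0³·21) = 3.83 N/mm
δ = F/k = 100 / 3.83 = 26.109 mm

26.1 mm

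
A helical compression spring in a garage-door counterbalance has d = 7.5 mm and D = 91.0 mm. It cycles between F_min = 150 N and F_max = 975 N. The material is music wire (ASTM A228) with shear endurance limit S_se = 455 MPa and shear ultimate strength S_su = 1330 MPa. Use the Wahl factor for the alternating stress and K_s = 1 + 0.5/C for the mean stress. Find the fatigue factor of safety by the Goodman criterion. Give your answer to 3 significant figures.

C = D/d = 91.0/7.5 = 12.1333; K_W = (4C−1)/(4C−4)+0.615/C = 1.1181; K_s = 1+0.5/C = 1.0412
F_a = (F_max−F_min)/2 = 412.5 N; F_m = (F_max+F_min)/2 = 562.5 N
τ_a = K_W·8F_aD/(πd³) = 1.1181 × 226.58 = 253.33 MPa
τ_m = K_s·8F_mD/(πd³) = 1.0412 × 308.97 = 321.71 MPa
Goodman: 1/n_f = τ_a/S_se + τ_m/S_su = 253.33/455 + 321.71/1330 = 0.55677 + 0.24188 = 0.79865
n_f = 1/0.79865 = 1.252

1.25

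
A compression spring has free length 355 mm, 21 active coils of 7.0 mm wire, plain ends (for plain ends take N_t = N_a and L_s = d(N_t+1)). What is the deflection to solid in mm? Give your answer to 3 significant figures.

201 mm

N_t = 21; L_s = 7.0·22 = 154 mm
δ_solid = L₀ − L_s = 355 − 154 = 201 mm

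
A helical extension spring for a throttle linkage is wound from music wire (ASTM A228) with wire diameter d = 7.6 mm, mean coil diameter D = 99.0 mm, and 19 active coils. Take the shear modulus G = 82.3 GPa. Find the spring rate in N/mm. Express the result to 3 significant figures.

1.86 N/mm

k = Gd⁴/(8D³N_a) = (82.3×10³ × 7.6⁴) / (8 × 99.0³ × 19)
  = 2.74571e+08 / 1.47485e+08 = 1.8617 N/mm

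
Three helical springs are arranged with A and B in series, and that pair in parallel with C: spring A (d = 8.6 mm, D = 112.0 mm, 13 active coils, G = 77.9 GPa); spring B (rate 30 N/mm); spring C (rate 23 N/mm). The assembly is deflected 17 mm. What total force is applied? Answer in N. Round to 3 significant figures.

436 N

k_A = Gd⁴/(8D³N_a) = (77.9×10³)(8.6⁴)/(8·112.0³·13) = 2.9164 N/mm
Springs A,B series: k_AB = 1/(1/2.9164+1/30) = 2.658 N/mm; parallel with C: k_eq = 2.658+23 = 25.658 N/mm
F = k_eq·δ = 25.658·17 = 436.19 N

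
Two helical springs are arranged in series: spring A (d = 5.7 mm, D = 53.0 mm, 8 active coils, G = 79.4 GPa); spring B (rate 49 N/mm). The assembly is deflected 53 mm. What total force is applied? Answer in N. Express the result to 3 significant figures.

k_A = Gd⁴/(8D³N_a) = (79.4×10³)(5.7⁴)/(8·53.0³·8) = 8.7965 N/mm
Series: 1/k_eq = 1/8.7965 + 1/49 = 0.13409; k_eq = 7.4577 N/mm
F = k_eq·δ = 7.4577·53 = 395.26 N

395 N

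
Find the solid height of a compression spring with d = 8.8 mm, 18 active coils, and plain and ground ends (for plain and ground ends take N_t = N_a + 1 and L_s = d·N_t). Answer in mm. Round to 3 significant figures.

167 mm

plain and ground ends: N_t = N_a + 1 = 18 + 1 = 19
L_s = d·N_t = 8.8 × 19 = 167.2 mm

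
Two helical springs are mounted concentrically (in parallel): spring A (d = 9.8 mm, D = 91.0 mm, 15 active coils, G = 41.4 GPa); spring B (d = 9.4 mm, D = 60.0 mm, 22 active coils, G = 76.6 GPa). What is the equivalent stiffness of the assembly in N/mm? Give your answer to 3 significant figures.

20.0 N/mm

k_A = Gd⁴/(8D³N_a) = (41.4×10³)(9.8⁴)/(8·91.0³·15) = 4.2228 N/mm
k_B = Gd⁴/(8D³N_a) = (76.6×10³)(9.4⁴)/(8·60.0³·22) = 15.732 N/mm
Parallel: k_eq = 4.2228 + 15.732 = 19.954 N/mm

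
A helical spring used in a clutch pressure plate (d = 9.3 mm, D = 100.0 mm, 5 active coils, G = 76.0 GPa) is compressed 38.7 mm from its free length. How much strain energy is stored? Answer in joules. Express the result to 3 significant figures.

k = Gd⁴/(8D³N_a) = (76.0×10³)(9.3⁴)/(8·100.0³·5) = 14.213 N/mm
U = ½kδ² = 0.5 × 14.213 × 38.7² = 10643 N·mm = 10.643 J

10.6 J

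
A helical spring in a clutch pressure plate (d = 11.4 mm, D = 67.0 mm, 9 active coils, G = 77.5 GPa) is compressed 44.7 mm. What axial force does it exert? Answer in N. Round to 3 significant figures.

k = Gd⁴/(8D³N_a) = (77.5×10³)(11.4⁴)/(8·67.0³·9) = 60.446 N/mm
F = k·δ = 60.446 × 44.7 = 2701.9 N

2700 N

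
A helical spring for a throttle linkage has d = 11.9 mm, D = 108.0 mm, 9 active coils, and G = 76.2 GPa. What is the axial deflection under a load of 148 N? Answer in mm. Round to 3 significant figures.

k = Gd⁴/(8D³N_a) = (76.2×10³)(11.9⁴)/(8·108.0³·9) = 16.848 N/mm
δ = F/k = 148 / 16.848 = 8.7846 mm

8.78 mm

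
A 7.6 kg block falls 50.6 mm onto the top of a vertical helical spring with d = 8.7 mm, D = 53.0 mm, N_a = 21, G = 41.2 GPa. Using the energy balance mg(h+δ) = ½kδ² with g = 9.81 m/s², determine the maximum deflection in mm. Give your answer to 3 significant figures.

k = Gd⁴/(8D³N_a) = (41.2×10³)(8.7⁴)/(8·53.0³·21) = 9.4371 N/mm
W = mg = 7.6 × 9.81 = 74.556 N
½kδ² − Wδ − Wh = 0 → δ = (W + √(W² + 2kWh))/k
δ = (74.556 + √(5558.6 + 71203.4))/9.4371 = (74.556 + 277.06)/9.4371 = 37.259 mm

37.3 mm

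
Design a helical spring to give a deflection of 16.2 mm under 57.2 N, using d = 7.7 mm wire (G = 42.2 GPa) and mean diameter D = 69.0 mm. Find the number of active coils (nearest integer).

16

Required rate k = F/δ = 57.2/16.2 = 3.5309 N/mm
N_a = Gd⁴/(8D³k) = (42.2×10³ × 7.7⁴)/(8 × 69.0³ × 3.5309)
    = 1.48346e+08 / 9.27937e+06 = 15.99 → 16 coils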